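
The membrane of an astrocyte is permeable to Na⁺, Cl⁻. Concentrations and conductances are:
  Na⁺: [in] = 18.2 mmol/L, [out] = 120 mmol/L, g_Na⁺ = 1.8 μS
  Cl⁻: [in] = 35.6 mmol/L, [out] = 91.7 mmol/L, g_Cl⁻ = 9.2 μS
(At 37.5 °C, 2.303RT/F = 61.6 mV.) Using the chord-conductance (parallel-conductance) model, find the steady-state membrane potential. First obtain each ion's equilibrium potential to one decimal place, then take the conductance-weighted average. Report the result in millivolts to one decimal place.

-12.9 mV

E_Na⁺ = (61.6/1)·log₁₀(120/18.2) = 50.5 mV
E_Cl⁻ = (61.6/-1)·log₁₀(91.7/35.6) = -25.3 mV
Vm = (Σ gᵢEᵢ)/(Σ gᵢ) = (1.8·50.5 + 9.2·-25.3) / (1.8 + 9.2)
= -141.86 / 11 = -12.90 mV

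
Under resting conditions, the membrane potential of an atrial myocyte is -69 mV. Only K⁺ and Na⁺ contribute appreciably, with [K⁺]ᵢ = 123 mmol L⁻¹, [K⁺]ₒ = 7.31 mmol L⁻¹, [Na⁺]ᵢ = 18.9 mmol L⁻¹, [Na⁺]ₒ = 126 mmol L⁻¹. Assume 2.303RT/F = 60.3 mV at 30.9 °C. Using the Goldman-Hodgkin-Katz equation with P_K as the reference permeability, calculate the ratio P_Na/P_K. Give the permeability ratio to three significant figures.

0.0121

Let α = P_Na/P_K. GHK: Vm = 60.3·log₁₀[(Kₒ + α·Naₒ)/(Kᵢ + α·Naᵢ)].
10^(Vm/60.3) = 10^(-69.0/60.3) = 0.071733
So 0.071733·(Kᵢ + α·Naᵢ) = Kₒ + α·Naₒ → α = (0.071733·123.0 − 7.31) / (126.0 − 0.071733·18.9)
α = (8.823 − 7.31) / (126.0 − 1.356) = 1.513/124.6 = 0.01214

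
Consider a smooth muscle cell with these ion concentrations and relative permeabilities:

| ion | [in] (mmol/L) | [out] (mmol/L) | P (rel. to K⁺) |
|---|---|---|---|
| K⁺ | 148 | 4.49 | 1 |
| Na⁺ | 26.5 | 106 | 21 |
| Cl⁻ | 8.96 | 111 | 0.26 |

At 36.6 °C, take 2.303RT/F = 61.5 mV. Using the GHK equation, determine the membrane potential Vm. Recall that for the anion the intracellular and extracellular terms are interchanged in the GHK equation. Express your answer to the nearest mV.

30 mV

Vm = 61.5 · log₁₀[(Σ P·[cation]ₒ + Σ P·[anion]ᵢ) / (Σ P·[cation]ᵢ + Σ P·[anion]ₒ)]
Numerator = 1×4.49 + 21×106 + 0.26×8.96 = 2233
Denominator = 1×148 + 21×26.5 + 0.26×111 = 733.4
Vm = 61.5 · log₁₀(3.0446) = 61.5 × (0.4835) = 29.74 mV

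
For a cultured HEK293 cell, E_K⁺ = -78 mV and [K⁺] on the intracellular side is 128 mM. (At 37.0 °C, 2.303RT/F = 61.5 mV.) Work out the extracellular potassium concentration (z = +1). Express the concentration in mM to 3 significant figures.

6.90 mM

Nernst: E = (61.5/1) · log₁₀([out]/[in]), so log₁₀([out]/[in]) = -78.0 × 1 / 61.5 = -1.2683.
[out]/[in] = 10^(-1.2683) = 0.05391.
[out] = 0.05391 × 128 = 6.901 mM.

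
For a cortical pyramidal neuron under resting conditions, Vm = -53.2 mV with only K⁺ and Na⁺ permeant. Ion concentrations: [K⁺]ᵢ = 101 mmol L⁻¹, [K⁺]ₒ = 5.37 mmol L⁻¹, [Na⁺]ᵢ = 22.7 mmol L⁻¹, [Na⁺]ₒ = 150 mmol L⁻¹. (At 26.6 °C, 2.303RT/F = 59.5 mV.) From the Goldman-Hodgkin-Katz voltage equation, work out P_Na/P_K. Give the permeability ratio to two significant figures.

0.051

Let α = P_Na/P_K. GHK: Vm = 59.5·log₁₀[(Kₒ + α·Naₒ)/(Kᵢ + α·Naᵢ)].
10^(Vm/59.5) = 10^(-53.2/59.5) = 0.12761
So 0.12761·(Kᵢ + α·Naᵢ) = Kₒ + α·Naₒ → α = (0.12761·101.0 − 5.37) / (150.0 − 0.12761·22.7)
α = (12.89 − 5.37) / (150.0 − 2.897) = 7.519/147.1 = 0.05111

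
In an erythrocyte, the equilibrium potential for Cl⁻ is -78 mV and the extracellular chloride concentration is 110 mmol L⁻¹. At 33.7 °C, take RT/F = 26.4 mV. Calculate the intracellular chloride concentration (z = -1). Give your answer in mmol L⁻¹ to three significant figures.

5.73 mmol L⁻¹

Nernst: E = (26.4/-1) · ln([out]/[in]), so ln([out]/[in]) = -78.0 × -1 / 26.4 = 2.9545.
[out]/[in] = e^(2.9545) = 19.19.
[in] = 110 / 19.19 = 5.731 mmol L⁻¹.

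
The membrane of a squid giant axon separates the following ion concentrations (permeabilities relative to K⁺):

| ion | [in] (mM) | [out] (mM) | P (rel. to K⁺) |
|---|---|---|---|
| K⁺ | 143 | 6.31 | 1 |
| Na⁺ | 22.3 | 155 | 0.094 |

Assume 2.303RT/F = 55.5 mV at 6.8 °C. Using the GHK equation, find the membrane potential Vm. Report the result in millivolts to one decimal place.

Vm = 55.5 · log₁₀[(Σ P·[cation]ₒ + Σ P·[anion]ᵢ) / (Σ P·[cation]ᵢ + Σ P·[anion]ₒ)]
Numerator = 1×6.31 + 0.094×155 = 20.88
Denominator = 1×143 + 0.094×22.3 = 145.1
Vm = 55.5 · log₁₀(0.1439) = 55.5 × (-0.8419) = -46.73 mV

-46.7 mV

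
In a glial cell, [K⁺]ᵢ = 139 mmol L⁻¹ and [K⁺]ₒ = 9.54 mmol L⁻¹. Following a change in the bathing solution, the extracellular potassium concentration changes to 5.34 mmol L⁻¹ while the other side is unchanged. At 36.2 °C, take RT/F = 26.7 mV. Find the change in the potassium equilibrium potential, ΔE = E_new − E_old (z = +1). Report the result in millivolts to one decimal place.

E_old = (26.7/1)·ln(9.54/139) = -71.53 mV
E_new = (26.7/1)·ln(5.34/139) = -87.02 mV
ΔE = -87.02 − (-71.53) = -15.49 mV

-15.5 mV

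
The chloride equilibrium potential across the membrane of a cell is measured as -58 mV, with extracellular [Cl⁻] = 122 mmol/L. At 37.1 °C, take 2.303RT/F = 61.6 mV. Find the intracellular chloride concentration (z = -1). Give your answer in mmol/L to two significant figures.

14 mmol/L

Nernst: E = (61.6/-1) · log₁₀([out]/[in]), so log₁₀([out]/[in]) = -58.0 × -1 / 61.6 = 0.9416.
[out]/[in] = 10^(0.9416) = 8.741.
[in] = 122 / 8.741 = 13.96 mmol/L.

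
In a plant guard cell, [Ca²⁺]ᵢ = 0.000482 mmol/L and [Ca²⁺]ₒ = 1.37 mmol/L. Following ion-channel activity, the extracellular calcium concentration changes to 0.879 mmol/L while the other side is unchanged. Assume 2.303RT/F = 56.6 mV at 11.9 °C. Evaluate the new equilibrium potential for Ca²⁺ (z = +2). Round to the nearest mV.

After the shift: [Ca²⁺]_out = 0.879, [Ca²⁺]_in = 0.000482 mmol/L.
E_new = (56.6/2)·log₁₀(0.879/0.000482) = 28.30 · (3.2609) = 92.28 mV

92 mV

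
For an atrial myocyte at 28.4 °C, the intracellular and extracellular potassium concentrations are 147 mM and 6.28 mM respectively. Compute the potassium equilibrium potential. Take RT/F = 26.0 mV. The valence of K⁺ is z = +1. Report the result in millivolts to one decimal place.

-82.0 mV

E = (26.0/z) · ln([K⁺]_out/[K⁺]_in) with z = +1.
= (26.0/1) · ln(6.28/147) = 26.00 · ln(0.04272)
= 26.00 · (-3.1531) = -81.98 mV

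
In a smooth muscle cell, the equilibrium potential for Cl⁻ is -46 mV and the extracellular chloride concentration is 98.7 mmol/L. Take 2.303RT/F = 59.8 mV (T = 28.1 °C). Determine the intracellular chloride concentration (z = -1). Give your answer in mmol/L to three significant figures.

Nernst: E = (59.8/-1) · log₁₀([out]/[in]), so log₁₀([out]/[in]) = -46.0 × -1 / 59.8 = 0.7692.
[out]/[in] = 10^(0.7692) = 5.878.
[in] = 98.7 / 5.878 = 16.79 mmol/L.

16.8 mmol/L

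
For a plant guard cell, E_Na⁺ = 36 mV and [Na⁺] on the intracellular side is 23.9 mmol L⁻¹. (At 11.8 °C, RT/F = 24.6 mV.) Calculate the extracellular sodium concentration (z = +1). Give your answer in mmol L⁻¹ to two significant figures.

100 mmol L⁻¹

Nernst: E = (24.6/1) · ln([out]/[in]), so ln([out]/[in]) = 36.0 × 1 / 24.6 = 1.4634.
[out]/[in] = e^(1.4634) = 4.321.
[out] = 4.321 × 23.9 = 103.3 mmol L⁻¹.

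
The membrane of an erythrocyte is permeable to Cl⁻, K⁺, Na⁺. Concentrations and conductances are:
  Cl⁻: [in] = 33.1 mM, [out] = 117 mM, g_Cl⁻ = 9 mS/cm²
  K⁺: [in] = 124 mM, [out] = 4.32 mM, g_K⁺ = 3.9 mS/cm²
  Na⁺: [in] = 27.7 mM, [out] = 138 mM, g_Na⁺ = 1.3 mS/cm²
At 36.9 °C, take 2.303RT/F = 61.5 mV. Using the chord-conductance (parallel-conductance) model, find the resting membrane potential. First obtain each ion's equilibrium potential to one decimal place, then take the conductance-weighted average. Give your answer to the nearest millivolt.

E_Cl⁻ = (61.5/-1)·log₁₀(117/33.1) = -33.7 mV
E_K⁺ = (61.5/1)·log₁₀(4.32/124) = -89.7 mV
E_Na⁺ = (61.5/1)·log₁₀(138/27.7) = 42.9 mV
Vm = (Σ gᵢEᵢ)/(Σ gᵢ) = (9·-33.7 + 3.9·-89.7 + 1.3·42.9) / (9 + 3.9 + 1.3)
= -597.36 / 14.2 = -42.07 mV

-42 mV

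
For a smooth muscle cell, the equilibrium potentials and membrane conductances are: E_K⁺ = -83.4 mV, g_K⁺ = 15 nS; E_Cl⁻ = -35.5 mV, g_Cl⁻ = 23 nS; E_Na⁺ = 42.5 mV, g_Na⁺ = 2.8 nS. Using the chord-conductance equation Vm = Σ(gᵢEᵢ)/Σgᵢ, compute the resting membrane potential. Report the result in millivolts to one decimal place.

Σ gᵢEᵢ = 15·(-83.4) + 23·(-35.5) + 2.8·(42.5) = -1948.50
Σ gᵢ = 15 + 23 + 2.8 = 40.8
Vm = -1948.50 / 40.8 = -47.76 mV

-47.8 mV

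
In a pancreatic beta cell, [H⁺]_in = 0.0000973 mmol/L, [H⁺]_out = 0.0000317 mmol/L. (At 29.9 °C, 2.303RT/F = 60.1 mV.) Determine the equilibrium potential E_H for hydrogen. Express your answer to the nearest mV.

E = (60.1/z) · log₁₀([H⁺]_out/[H⁺]_in) with z = +1.
= (60.1/1) · log₁₀(0.0000317/0.0000973) = 60.10 · log₁₀(0.3258)
= 60.10 · (-0.4871) = -29.27 mV

-29 mV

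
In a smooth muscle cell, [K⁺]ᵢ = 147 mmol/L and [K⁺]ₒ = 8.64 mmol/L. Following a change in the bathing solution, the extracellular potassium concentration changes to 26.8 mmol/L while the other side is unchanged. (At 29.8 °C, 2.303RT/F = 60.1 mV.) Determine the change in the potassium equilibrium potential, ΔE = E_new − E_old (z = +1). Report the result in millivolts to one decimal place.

29.5 mV

E_old = (60.1/1)·log₁₀(8.64/147) = -73.97 mV
E_new = (60.1/1)·log₁₀(26.8/147) = -44.42 mV
ΔE = -44.42 − (-73.97) = 29.55 mV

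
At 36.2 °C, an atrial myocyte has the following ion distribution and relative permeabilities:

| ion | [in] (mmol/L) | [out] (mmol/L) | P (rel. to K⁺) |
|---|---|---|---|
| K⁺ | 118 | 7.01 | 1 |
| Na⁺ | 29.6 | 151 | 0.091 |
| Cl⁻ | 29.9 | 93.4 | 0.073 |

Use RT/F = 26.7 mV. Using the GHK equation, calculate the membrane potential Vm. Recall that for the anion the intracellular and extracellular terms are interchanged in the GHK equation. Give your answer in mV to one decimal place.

Vm = 26.7 · ln[(Σ P·[cation]ₒ + Σ P·[anion]ᵢ) / (Σ P·[cation]ᵢ + Σ P·[anion]ₒ)]
Numerator = 1×7.01 + 0.091×151 + 0.073×29.9 = 22.93
Denominator = 1×118 + 0.091×29.6 + 0.073×93.4 = 127.5
Vm = 26.7 · ln(0.17986) = 26.7 × (-1.7156) = -45.81 mV

-45.8 mV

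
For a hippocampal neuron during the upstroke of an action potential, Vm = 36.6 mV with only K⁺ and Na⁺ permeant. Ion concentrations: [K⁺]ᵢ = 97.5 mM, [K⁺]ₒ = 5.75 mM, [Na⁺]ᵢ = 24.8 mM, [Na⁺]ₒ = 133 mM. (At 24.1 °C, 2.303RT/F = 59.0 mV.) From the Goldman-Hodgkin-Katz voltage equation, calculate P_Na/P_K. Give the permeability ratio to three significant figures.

13.6

Let α = P_Na/P_K. GHK: Vm = 59.0·log₁₀[(Kₒ + α·Naₒ)/(Kᵢ + α·Naᵢ)].
10^(Vm/59.0) = 10^(36.6/59.0) = 4.1719
So 4.1719·(Kᵢ + α·Naᵢ) = Kₒ + α·Naₒ → α = (4.1719·97.5 − 5.75) / (133.0 − 4.1719·24.8)
α = (406.8 − 5.75) / (133.0 − 103.5) = 401/29.54 = 13.58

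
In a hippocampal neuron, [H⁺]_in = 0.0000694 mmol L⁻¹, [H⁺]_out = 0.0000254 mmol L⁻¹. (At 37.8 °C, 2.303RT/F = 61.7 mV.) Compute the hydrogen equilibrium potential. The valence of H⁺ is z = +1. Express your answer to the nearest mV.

E = (61.7/z) · log₁₀([H⁺]_out/[H⁺]_in) with z = +1.
= (61.7/1) · log₁₀(0.0000254/0.0000694) = 61.70 · log₁₀(0.366)
= 61.70 · (-0.4365) = -26.93 mV

-27 mV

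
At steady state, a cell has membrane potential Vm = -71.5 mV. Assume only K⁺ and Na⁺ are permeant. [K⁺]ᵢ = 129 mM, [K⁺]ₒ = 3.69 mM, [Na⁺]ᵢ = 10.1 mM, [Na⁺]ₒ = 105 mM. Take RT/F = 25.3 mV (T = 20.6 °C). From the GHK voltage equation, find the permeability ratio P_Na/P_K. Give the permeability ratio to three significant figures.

0.0379

Let α = P_Na/P_K. GHK: Vm = 25.3·ln[(Kₒ + α·Naₒ)/(Kᵢ + α·Naᵢ)].
e^(Vm/25.3) = e^(-71.5/25.3) = 0.059244
So 0.059244·(Kᵢ + α·Naᵢ) = Kₒ + α·Naₒ → α = (0.059244·129.0 − 3.69) / (105.0 − 0.059244·10.1)
α = (7.643 − 3.69) / (105.0 − 0.5984) = 3.953/104.4 = 0.03786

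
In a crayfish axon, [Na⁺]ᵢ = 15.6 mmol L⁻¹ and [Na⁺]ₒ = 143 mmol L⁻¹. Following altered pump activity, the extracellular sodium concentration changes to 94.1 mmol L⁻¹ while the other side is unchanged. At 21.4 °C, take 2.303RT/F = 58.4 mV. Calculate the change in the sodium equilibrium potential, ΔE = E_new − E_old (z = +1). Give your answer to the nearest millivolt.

-11 mV

E_old = (58.4/1)·log₁₀(143/15.6) = 56.19 mV
E_new = (58.4/1)·log₁₀(94.1/15.6) = 45.58 mV
ΔE = 45.58 − (56.19) = -10.61 mV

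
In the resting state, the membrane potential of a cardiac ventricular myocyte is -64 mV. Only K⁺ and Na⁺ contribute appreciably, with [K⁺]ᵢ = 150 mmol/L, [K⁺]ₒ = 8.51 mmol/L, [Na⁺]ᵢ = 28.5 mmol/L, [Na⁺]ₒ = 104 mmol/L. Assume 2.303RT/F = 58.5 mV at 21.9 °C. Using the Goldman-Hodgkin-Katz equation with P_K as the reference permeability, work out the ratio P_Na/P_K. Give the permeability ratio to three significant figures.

Let α = P_Na/P_K. GHK: Vm = 58.5·log₁₀[(Kₒ + α·Naₒ)/(Kᵢ + α·Naᵢ)].
10^(Vm/58.5) = 10^(-64.0/58.5) = 0.080535
So 0.080535·(Kᵢ + α·Naᵢ) = Kₒ + α·Naₒ → α = (0.080535·150.0 − 8.51) / (104.0 − 0.080535·28.5)
α = (12.08 − 8.51) / (104.0 − 2.295) = 3.57/101.7 = 0.0351

0.0351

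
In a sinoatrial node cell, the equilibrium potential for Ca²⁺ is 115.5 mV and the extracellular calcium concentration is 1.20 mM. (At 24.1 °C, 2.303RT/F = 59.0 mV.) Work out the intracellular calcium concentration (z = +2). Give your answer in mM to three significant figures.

0.000146 mM

Nernst: E = (59.0/2) · log₁₀([out]/[in]), so log₁₀([out]/[in]) = 115.5 × 2 / 59.0 = 3.9153.
[out]/[in] = 10^(3.9153) = 8227.
[in] = 1.20 / 8227 = 0.0001459 mM.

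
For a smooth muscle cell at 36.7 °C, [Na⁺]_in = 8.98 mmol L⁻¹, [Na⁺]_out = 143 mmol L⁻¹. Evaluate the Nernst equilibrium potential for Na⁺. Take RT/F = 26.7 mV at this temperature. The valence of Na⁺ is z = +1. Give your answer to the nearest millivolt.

74 mV

E = (26.7/z) · ln([Na⁺]_out/[Na⁺]_in) with z = +1.
= (26.7/1) · ln(143/8.98) = 26.70 · ln(15.92)
= 26.70 · (2.7678) = 73.90 mV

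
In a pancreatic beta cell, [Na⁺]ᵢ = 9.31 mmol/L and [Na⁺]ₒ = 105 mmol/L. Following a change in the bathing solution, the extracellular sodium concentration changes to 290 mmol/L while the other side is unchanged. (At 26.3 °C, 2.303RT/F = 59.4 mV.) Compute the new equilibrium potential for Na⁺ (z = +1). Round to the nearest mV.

After the shift: [Na⁺]_out = 290, [Na⁺]_in = 9.31 mmol/L.
E_new = (59.4/1)·log₁₀(290/9.31) = 59.40 · (1.4934) = 88.71 mV

89 mV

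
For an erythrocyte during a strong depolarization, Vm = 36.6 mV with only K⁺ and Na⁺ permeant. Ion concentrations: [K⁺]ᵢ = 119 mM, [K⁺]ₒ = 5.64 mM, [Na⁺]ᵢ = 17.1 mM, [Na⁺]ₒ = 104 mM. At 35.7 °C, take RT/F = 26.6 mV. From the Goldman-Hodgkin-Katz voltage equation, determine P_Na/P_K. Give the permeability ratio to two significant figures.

13

Let α = P_Na/P_K. GHK: Vm = 26.6·ln[(Kₒ + α·Naₒ)/(Kᵢ + α·Naᵢ)].
e^(Vm/26.6) = e^(36.6/26.6) = 3.9588
So 3.9588·(Kᵢ + α·Naᵢ) = Kₒ + α·Naₒ → α = (3.9588·119.0 − 5.64) / (104.0 − 3.9588·17.1)
α = (471.1 − 5.64) / (104.0 − 67.7) = 465.5/36.3 = 12.82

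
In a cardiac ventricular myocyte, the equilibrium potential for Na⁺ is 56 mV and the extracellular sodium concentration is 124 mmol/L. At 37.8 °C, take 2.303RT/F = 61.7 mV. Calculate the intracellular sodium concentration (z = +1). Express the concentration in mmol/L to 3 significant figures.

Nernst: E = (61.7/1) · log₁₀([out]/[in]), so log₁₀([out]/[in]) = 56.0 × 1 / 61.7 = 0.9076.
[out]/[in] = 10^(0.9076) = 8.084.
[in] = 124 / 8.084 = 15.34 mmol/L.

15.3 mmol/L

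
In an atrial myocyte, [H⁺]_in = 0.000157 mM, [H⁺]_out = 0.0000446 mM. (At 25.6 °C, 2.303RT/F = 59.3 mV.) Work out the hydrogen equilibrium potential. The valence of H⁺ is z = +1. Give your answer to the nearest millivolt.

-32 mV

E = (59.3/z) · log₁₀([H⁺]_out/[H⁺]_in) with z = +1.
= (59.3/1) · log₁₀(0.0000446/0.000157) = 59.30 · log₁₀(0.2841)
= 59.30 · (-0.5466) = -32.41 mV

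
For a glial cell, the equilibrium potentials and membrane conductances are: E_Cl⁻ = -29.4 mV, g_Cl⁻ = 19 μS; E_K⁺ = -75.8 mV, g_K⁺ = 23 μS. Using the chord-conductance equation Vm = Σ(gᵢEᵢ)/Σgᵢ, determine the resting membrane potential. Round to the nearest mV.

Σ gᵢEᵢ = 19·(-29.4) + 23·(-75.8) = -2302.00
Σ gᵢ = 19 + 23 = 42
Vm = -2302.00 / 42 = -54.81 mV

-55 mV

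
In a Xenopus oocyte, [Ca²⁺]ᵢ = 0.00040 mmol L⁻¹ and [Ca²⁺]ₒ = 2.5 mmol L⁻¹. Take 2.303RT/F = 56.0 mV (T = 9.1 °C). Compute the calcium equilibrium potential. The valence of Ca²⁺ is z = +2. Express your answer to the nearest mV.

106 mV

E = (56.0/z) · log₁₀([Ca²⁺]_out/[Ca²⁺]_in) with z = +2.
= (56.0/2) · log₁₀(2.5/0.00040) = 28.00 · log₁₀(6250)
= 28.00 · (3.7959) = 106.28 mV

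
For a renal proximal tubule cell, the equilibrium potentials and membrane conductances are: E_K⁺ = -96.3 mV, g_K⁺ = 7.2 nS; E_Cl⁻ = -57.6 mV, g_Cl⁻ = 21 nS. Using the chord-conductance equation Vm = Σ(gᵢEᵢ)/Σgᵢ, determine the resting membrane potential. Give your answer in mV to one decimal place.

Σ gᵢEᵢ = 7.2·(-96.3) + 21·(-57.6) = -1902.96
Σ gᵢ = 7.2 + 21 = 28.2
Vm = -1902.96 / 28.2 = -67.48 mV

-67.5 mV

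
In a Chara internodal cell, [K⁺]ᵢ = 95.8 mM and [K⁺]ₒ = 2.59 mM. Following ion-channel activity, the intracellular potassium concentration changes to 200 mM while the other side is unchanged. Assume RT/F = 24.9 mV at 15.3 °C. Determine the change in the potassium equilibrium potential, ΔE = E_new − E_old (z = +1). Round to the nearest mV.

-18 mV

E_old = (24.9/1)·ln(2.59/95.8) = -89.90 mV
E_new = (24.9/1)·ln(2.59/200) = -108.23 mV
ΔE = -108.23 − (-89.90) = -18.33 mV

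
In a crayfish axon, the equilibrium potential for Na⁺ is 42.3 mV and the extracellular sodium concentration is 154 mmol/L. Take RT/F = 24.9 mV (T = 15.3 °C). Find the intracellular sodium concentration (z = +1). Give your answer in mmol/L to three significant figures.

28.2 mmol/L

Nernst: E = (24.9/1) · ln([out]/[in]), so ln([out]/[in]) = 42.3 × 1 / 24.9 = 1.6988.
[out]/[in] = e^(1.6988) = 5.467.
[in] = 154 / 5.467 = 28.17 mmol/L.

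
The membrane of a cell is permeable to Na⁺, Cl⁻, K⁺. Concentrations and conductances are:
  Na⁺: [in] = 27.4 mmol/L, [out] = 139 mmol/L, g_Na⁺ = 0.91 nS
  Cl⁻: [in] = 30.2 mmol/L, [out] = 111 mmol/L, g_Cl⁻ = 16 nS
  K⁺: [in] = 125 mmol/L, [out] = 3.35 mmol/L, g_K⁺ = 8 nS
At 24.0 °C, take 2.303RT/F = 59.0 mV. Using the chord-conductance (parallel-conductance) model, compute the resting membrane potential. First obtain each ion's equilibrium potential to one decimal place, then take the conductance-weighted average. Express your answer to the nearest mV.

E_Na⁺ = (59.0/1)·log₁₀(139/27.4) = 41.6 mV
E_Cl⁻ = (59.0/-1)·log₁₀(111/30.2) = -33.4 mV
E_K⁺ = (59.0/1)·log₁₀(3.35/125) = -92.7 mV
Vm = (Σ gᵢEᵢ)/(Σ gᵢ) = (0.91·41.6 + 16·-33.4 + 8·-92.7) / (0.91 + 16 + 8)
= -1238.14 / 24.91 = -49.70 mV

-50 mV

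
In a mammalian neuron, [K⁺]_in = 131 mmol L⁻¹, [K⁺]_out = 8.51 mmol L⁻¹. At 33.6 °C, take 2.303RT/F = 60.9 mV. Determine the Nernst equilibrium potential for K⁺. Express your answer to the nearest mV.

-72 mV

E = (60.9/z) · log₁₀([K⁺]_out/[K⁺]_in) with z = +1.
= (60.9/1) · log₁₀(8.51/131) = 60.90 · log₁₀(0.06496)
= 60.90 · (-1.1873) = -72.31 mV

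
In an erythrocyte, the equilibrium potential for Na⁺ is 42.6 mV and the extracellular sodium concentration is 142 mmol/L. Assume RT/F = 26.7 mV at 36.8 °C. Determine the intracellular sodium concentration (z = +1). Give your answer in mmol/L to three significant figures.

Nernst: E = (26.7/1) · ln([out]/[in]), so ln([out]/[in]) = 42.6 × 1 / 26.7 = 1.5955.
[out]/[in] = e^(1.5955) = 4.931.
[in] = 142 / 4.931 = 28.8 mmol/L.

28.8 mmol/L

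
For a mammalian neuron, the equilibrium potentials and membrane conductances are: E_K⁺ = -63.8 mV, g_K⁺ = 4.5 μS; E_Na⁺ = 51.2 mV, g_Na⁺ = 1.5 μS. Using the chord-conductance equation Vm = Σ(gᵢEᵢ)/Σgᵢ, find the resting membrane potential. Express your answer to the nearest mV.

-35 mV

Σ gᵢEᵢ = 4.5·(-63.8) + 1.5·(51.2) = -210.30
Σ gᵢ = 4.5 + 1.5 = 6
Vm = -210.30 / 6 = -35.05 mV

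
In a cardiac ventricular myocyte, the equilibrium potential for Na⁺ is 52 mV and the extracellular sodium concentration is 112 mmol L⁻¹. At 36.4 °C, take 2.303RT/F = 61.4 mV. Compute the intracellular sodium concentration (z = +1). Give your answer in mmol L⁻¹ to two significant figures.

Nernst: E = (61.4/1) · log₁₀([out]/[in]), so log₁₀([out]/[in]) = 52.0 × 1 / 61.4 = 0.8469.
[out]/[in] = 10^(0.8469) = 7.029.
[in] = 112 / 7.029 = 15.93 mmol L⁻¹.

16 mmol L⁻¹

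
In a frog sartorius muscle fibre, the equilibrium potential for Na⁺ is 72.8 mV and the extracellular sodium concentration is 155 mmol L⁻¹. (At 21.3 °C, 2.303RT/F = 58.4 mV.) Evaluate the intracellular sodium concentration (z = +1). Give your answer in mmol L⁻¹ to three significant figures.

8.79 mmol L⁻¹

Nernst: E = (58.4/1) · log₁₀([out]/[in]), so log₁₀([out]/[in]) = 72.8 × 1 / 58.4 = 1.2466.
[out]/[in] = 10^(1.2466) = 17.64.
[in] = 155 / 17.64 = 8.785 mmol L⁻¹.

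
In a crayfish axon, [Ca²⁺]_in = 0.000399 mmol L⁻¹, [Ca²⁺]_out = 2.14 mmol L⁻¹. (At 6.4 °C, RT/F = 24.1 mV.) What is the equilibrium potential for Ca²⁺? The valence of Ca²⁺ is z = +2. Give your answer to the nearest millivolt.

103 mV

E = (24.1/z) · ln([Ca²⁺]_out/[Ca²⁺]_in) with z = +2.
= (24.1/2) · ln(2.14/0.000399) = 12.05 · ln(5363)
= 12.05 · (8.5874) = 103.48 mV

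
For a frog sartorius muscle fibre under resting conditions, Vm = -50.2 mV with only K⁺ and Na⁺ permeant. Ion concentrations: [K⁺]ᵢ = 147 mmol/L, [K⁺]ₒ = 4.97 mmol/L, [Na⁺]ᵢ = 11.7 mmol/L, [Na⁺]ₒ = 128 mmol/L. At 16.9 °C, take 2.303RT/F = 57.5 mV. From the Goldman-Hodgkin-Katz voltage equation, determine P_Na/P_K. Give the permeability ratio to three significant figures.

0.116

Let α = P_Na/P_K. GHK: Vm = 57.5·log₁₀[(Kₒ + α·Naₒ)/(Kᵢ + α·Naᵢ)].
10^(Vm/57.5) = 10^(-50.2/57.5) = 0.13395
So 0.13395·(Kᵢ + α·Naᵢ) = Kₒ + α·Naₒ → α = (0.13395·147.0 − 4.97) / (128.0 − 0.13395·11.7)
α = (19.69 − 4.97) / (128.0 − 1.567) = 14.72/126.4 = 0.1164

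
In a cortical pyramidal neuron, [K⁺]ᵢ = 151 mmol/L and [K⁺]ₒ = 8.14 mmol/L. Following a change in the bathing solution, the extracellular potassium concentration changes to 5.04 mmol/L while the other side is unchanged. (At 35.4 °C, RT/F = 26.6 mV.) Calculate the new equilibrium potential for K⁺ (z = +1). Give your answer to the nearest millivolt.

After the shift: [K⁺]_out = 5.04, [K⁺]_in = 151 mmol/L.
E_new = (26.6/1)·ln(5.04/151) = 26.60 · (-3.3999) = -90.44 mV

-90 mV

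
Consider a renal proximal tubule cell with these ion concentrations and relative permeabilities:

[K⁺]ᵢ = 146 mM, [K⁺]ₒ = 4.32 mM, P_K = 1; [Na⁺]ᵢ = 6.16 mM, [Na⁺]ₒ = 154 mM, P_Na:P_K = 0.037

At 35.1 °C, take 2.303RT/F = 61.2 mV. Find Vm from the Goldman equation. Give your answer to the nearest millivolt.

-71 mV

Vm = 61.2 · log₁₀[(Σ P·[cation]ₒ + Σ P·[anion]ᵢ) / (Σ P·[cation]ᵢ + Σ P·[anion]ₒ)]
Numerator = 1×4.32 + 0.037×154 = 10.02
Denominator = 1×146 + 0.037×6.16 = 146.2
Vm = 61.2 · log₁₀(0.068509) = 61.2 × (-1.1642) = -71.25 mV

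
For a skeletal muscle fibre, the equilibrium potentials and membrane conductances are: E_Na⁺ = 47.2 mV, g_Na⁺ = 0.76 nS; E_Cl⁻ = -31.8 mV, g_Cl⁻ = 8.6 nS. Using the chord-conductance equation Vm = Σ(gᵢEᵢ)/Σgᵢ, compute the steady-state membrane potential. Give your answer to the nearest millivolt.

-25 mV

Σ gᵢEᵢ = 0.76·(47.2) + 8.6·(-31.8) = -237.61
Σ gᵢ = 0.76 + 8.6 = 9.36
Vm = -237.61 / 9.36 = -25.39 mV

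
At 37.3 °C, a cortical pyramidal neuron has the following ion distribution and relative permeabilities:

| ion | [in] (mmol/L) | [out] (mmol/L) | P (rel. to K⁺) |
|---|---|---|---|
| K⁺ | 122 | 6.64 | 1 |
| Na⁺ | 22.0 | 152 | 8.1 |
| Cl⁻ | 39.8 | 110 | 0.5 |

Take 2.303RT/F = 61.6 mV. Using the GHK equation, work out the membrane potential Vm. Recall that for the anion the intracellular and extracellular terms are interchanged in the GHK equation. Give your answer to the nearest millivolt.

34 mV

Vm = 61.6 · log₁₀[(Σ P·[cation]ₒ + Σ P·[anion]ᵢ) / (Σ P·[cation]ᵢ + Σ P·[anion]ₒ)]
Numerator = 1×6.64 + 8.1×152 + 0.5×39.8 = 1258
Denominator = 1×122 + 8.1×22.0 + 0.5×110 = 355.2
Vm = 61.6 · log₁₀(3.5409) = 61.6 × (0.5491) = 33.83 mV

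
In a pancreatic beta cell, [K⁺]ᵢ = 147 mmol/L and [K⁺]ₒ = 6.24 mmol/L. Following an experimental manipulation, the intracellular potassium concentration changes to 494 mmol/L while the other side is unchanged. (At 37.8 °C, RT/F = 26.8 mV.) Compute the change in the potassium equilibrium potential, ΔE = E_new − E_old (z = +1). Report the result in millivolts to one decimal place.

-32.5 mV

E_old = (26.8/1)·ln(6.24/147) = -84.67 mV
E_new = (26.8/1)·ln(6.24/494) = -117.16 mV
ΔE = -117.16 − (-84.67) = -32.48 mV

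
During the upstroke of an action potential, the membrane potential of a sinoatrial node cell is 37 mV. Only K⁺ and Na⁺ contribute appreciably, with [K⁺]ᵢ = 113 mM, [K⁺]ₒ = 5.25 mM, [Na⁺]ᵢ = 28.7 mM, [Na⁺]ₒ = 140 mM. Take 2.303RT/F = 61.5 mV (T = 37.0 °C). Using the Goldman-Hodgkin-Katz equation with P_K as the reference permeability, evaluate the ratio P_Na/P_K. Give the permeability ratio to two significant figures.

18

Let α = P_Na/P_K. GHK: Vm = 61.5·log₁₀[(Kₒ + α·Naₒ)/(Kᵢ + α·Naᵢ)].
10^(Vm/61.5) = 10^(37.0/61.5) = 3.996
So 3.996·(Kᵢ + α·Naᵢ) = Kₒ + α·Naₒ → α = (3.996·113.0 − 5.25) / (140.0 − 3.996·28.7)
α = (451.5 − 5.25) / (140.0 − 114.7) = 446.3/25.31 = 17.63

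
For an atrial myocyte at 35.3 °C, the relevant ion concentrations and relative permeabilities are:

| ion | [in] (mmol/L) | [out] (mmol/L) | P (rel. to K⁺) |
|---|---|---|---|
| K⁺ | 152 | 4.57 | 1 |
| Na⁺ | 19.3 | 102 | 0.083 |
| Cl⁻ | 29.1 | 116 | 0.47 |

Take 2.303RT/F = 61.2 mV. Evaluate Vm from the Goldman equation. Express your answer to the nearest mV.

-55 mV

Vm = 61.2 · log₁₀[(Σ P·[cation]ₒ + Σ P·[anion]ᵢ) / (Σ P·[cation]ᵢ + Σ P·[anion]ₒ)]
Numerator = 1×4.57 + 0.083×102 + 0.47×29.1 = 26.71
Denominator = 1×152 + 0.083×19.3 + 0.47×116 = 208.1
Vm = 61.2 · log₁₀(0.12835) = 61.2 × (-0.8916) = -54.57 mV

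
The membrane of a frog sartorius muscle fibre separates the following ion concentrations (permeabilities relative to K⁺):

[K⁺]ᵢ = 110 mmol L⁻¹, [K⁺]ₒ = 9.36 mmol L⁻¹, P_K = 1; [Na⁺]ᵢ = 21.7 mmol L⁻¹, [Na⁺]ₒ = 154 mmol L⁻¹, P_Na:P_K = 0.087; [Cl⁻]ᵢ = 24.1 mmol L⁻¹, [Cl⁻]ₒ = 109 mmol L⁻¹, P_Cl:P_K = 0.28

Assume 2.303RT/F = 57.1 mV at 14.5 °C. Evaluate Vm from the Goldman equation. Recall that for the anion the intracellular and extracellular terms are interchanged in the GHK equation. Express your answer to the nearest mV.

Vm = 57.1 · log₁₀[(Σ P·[cation]ₒ + Σ P·[anion]ᵢ) / (Σ P·[cation]ᵢ + Σ P·[anion]ₒ)]
Numerator = 1×9.36 + 0.087×154 + 0.28×24.1 = 29.51
Denominator = 1×110 + 0.087×21.7 + 0.28×109 = 142.4
Vm = 57.1 · log₁₀(0.20719) = 57.1 × (-0.6836) = -39.03 mV

-39 mV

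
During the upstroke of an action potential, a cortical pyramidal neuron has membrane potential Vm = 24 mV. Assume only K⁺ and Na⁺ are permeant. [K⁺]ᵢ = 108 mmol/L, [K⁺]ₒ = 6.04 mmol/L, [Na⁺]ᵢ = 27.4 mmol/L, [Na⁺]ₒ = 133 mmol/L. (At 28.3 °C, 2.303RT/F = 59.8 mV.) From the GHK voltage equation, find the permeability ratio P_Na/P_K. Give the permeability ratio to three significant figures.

4.16

Let α = P_Na/P_K. GHK: Vm = 59.8·log₁₀[(Kₒ + α·Naₒ)/(Kᵢ + α·Naᵢ)].
10^(Vm/59.8) = 10^(24.0/59.8) = 2.5196
So 2.5196·(Kᵢ + α·Naᵢ) = Kₒ + α·Naₒ → α = (2.5196·108.0 − 6.04) / (133.0 − 2.5196·27.4)
α = (272.1 − 6.04) / (133.0 − 69.04) = 266.1/63.96 = 4.16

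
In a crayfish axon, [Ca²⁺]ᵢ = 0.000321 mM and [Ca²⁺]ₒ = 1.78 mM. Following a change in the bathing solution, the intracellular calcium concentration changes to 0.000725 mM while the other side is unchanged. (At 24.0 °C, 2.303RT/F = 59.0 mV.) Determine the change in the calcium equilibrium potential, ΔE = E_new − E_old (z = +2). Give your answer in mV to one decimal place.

-10.4 mV

E_old = (59.0/2)·log₁₀(1.78/0.000321) = 110.45 mV
E_new = (59.0/2)·log₁₀(1.78/0.000725) = 100.01 mV
ΔE = 100.01 − (110.45) = -10.44 mV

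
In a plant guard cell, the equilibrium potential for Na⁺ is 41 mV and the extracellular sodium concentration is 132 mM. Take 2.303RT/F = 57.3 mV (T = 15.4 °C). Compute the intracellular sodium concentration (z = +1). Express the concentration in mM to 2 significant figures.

25 mM

Nernst: E = (57.3/1) · log₁₀([out]/[in]), so log₁₀([out]/[in]) = 41.0 × 1 / 57.3 = 0.7155.
[out]/[in] = 10^(0.7155) = 5.194.
[in] = 132 / 5.194 = 25.41 mM.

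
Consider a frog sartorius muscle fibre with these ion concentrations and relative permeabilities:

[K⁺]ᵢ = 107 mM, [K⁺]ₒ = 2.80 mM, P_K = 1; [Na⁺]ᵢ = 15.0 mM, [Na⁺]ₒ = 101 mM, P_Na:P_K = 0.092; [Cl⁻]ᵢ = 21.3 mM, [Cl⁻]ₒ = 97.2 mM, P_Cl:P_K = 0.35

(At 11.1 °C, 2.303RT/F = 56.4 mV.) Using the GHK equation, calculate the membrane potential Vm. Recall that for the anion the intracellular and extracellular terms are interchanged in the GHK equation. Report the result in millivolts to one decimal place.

Vm = 56.4 · log₁₀[(Σ P·[cation]ₒ + Σ P·[anion]ᵢ) / (Σ P·[cation]ᵢ + Σ P·[anion]ₒ)]
Numerator = 1×2.80 + 0.092×101 + 0.35×21.3 = 19.55
Denominator = 1×107 + 0.092×15.0 + 0.35×97.2 = 142.4
Vm = 56.4 · log₁₀(0.13727) = 56.4 × (-0.8624) = -48.64 mV

-48.6 mV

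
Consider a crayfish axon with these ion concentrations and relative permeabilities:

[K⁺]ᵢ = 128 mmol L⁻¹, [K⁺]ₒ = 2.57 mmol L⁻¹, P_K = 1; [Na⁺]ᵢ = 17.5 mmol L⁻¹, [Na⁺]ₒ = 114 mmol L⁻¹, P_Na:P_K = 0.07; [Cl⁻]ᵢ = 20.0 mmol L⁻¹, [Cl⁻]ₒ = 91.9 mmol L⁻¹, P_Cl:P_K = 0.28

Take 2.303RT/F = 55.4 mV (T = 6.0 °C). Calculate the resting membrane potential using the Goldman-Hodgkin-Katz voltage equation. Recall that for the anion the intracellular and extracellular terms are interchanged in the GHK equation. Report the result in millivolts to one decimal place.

-54.4 mV

Vm = 55.4 · log₁₀[(Σ P·[cation]ₒ + Σ P·[anion]ᵢ) / (Σ P·[cation]ᵢ + Σ P·[anion]ₒ)]
Numerator = 1×2.57 + 0.07×114 + 0.28×20.0 = 16.15
Denominator = 1×128 + 0.07×17.5 + 0.28×91.9 = 155
Vm = 55.4 · log₁₀(0.10422) = 55.4 × (-0.9820) = -54.40 mV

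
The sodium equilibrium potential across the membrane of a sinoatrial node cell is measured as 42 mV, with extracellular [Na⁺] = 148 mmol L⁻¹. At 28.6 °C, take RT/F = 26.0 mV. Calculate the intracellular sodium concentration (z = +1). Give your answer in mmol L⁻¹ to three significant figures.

29.4 mmol L⁻¹

Nernst: E = (26.0/1) · ln([out]/[in]), so ln([out]/[in]) = 42.0 × 1 / 26.0 = 1.6154.
[out]/[in] = e^(1.6154) = 5.03.
[in] = 148 / 5.03 = 29.42 mmol L⁻¹.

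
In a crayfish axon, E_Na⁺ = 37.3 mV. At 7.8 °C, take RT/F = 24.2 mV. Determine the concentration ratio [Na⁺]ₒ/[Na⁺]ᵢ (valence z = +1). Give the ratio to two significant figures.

ln([out]/[in]) = E·z/(24.2) = 37.3 × 1 / 24.2 = 1.5413
[out]/[in] = e^(1.5413) = 4.671

4.7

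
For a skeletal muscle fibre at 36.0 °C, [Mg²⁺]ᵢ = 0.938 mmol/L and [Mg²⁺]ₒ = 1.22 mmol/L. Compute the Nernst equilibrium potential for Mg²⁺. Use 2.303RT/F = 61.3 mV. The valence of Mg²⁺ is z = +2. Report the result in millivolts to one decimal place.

E = (61.3/z) · log₁₀([Mg²⁺]_out/[Mg²⁺]_in) with z = +2.
= (61.3/2) · log₁₀(1.22/0.938) = 30.65 · log₁₀(1.301)
= 30.65 · (0.1142) = 3.50 mV

3.5 mV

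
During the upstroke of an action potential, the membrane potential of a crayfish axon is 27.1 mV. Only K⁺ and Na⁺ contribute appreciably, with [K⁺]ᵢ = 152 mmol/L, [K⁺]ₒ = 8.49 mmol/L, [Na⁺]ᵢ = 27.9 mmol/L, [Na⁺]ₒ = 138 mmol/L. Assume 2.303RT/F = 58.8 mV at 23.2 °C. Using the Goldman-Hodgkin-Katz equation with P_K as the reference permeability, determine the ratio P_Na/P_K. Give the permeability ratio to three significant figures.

Let α = P_Na/P_K. GHK: Vm = 58.8·log₁₀[(Kₒ + α·Naₒ)/(Kᵢ + α·Naᵢ)].
10^(Vm/58.8) = 10^(27.1/58.8) = 2.8899
So 2.8899·(Kᵢ + α·Naᵢ) = Kₒ + α·Naₒ → α = (2.8899·152.0 − 8.49) / (138.0 − 2.8899·27.9)
α = (439.3 − 8.49) / (138.0 − 80.63) = 430.8/57.37 = 7.509

7.51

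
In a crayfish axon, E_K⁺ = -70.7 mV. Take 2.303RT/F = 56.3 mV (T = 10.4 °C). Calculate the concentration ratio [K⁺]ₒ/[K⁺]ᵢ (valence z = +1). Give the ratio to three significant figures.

0.0555

log₁₀([out]/[in]) = E·z/(56.3) = -70.7 × 1 / 56.3 = -1.2558
[out]/[in] = 10^(-1.2558) = 0.05549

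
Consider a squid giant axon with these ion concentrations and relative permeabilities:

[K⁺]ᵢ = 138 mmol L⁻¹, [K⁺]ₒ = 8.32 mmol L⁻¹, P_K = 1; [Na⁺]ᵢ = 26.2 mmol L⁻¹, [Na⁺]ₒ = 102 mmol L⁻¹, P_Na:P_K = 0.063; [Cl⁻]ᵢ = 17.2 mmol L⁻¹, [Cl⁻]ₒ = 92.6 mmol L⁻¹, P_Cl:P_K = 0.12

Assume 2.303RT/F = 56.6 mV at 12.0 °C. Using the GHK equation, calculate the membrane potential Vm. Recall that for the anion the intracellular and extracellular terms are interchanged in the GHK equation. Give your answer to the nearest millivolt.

-54 mV

Vm = 56.6 · log₁₀[(Σ P·[cation]ₒ + Σ P·[anion]ᵢ) / (Σ P·[cation]ᵢ + Σ P·[anion]ₒ)]
Numerator = 1×8.32 + 0.063×102 + 0.12×17.2 = 16.81
Denominator = 1×138 + 0.063×26.2 + 0.12×92.6 = 150.8
Vm = 56.6 · log₁₀(0.1115) = 56.6 × (-0.9527) = -53.92 mV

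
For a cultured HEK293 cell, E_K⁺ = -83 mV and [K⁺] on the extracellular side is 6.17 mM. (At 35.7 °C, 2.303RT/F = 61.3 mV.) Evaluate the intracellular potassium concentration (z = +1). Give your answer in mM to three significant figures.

Nernst: E = (61.3/1) · log₁₀([out]/[in]), so log₁₀([out]/[in]) = -83.0 × 1 / 61.3 = -1.3540.
[out]/[in] = 10^(-1.3540) = 0.04426.
[in] = 6.17 / 0.04426 = 139.4 mM.

139 mM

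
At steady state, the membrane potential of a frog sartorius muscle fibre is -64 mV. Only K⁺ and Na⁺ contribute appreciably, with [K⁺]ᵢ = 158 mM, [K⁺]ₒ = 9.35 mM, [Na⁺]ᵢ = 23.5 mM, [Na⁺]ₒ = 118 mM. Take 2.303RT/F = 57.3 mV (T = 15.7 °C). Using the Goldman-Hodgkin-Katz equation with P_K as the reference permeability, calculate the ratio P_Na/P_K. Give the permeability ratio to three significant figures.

Let α = P_Na/P_K. GHK: Vm = 57.3·log₁₀[(Kₒ + α·Naₒ)/(Kᵢ + α·Naᵢ)].
10^(Vm/57.3) = 10^(-64.0/57.3) = 0.076396
So 0.076396·(Kᵢ + α·Naᵢ) = Kₒ + α·Naₒ → α = (0.076396·158.0 − 9.35) / (118.0 − 0.076396·23.5)
α = (12.07 − 9.35) / (118.0 − 1.795) = 2.721/116.2 = 0.02341

0.0234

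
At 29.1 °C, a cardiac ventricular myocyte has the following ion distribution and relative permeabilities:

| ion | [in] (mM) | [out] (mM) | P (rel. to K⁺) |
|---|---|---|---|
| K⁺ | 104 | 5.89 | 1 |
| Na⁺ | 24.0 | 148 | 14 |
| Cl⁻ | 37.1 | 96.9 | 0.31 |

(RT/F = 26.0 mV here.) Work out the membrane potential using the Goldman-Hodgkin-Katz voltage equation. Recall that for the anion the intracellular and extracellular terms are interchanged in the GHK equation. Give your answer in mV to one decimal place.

38.8 mV

Vm = 26.0 · ln[(Σ P·[cation]ₒ + Σ P·[anion]ᵢ) / (Σ P·[cation]ᵢ + Σ P·[anion]ₒ)]
Numerator = 1×5.89 + 14×148 + 0.31×37.1 = 2089
Denominator = 1×104 + 14×24.0 + 0.31×96.9 = 470
Vm = 26.0 · ln(4.4451) = 26.0 × (1.4918) = 38.79 mV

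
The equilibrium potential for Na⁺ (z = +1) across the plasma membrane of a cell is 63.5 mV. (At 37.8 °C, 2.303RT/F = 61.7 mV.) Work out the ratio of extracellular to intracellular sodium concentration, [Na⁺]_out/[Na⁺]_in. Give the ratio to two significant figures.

log₁₀([out]/[in]) = E·z/(61.7) = 63.5 × 1 / 61.7 = 1.0292
[out]/[in] = 10^(1.0292) = 10.69

11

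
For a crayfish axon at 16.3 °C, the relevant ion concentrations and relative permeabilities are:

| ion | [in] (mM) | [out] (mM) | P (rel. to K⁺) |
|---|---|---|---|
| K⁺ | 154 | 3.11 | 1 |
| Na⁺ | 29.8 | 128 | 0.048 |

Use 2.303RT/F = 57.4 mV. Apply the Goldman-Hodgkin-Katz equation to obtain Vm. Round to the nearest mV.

-70 mV

Vm = 57.4 · log₁₀[(Σ P·[cation]ₒ + Σ P·[anion]ᵢ) / (Σ P·[cation]ᵢ + Σ P·[anion]ₒ)]
Numerator = 1×3.11 + 0.048×128 = 9.254
Denominator = 1×154 + 0.048×29.8 = 155.4
Vm = 57.4 · log₁₀(0.059538) = 57.4 × (-1.2252) = -70.33 mV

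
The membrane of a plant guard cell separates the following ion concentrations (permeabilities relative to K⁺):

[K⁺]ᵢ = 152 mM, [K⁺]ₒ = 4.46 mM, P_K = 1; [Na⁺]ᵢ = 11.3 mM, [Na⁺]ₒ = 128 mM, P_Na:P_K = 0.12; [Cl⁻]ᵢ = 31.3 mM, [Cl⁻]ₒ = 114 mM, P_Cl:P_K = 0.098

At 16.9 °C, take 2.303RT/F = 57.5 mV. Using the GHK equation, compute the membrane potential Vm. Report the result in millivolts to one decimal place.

-49.3 mV

Vm = 57.5 · log₁₀[(Σ P·[cation]ₒ + Σ P·[anion]ᵢ) / (Σ P·[cation]ᵢ + Σ P·[anion]ₒ)]
Numerator = 1×4.46 + 0.12×128 + 0.098×31.3 = 22.89
Denominator = 1×152 + 0.12×11.3 + 0.098×114 = 164.5
Vm = 57.5 · log₁₀(0.13911) = 57.5 × (-0.8566) = -49.26 mV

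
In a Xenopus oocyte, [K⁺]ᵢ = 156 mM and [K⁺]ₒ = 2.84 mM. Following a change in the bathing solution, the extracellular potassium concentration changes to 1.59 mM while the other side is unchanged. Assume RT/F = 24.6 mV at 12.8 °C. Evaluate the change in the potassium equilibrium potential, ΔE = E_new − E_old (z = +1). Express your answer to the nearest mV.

E_old = (24.6/1)·ln(2.84/156) = -98.55 mV
E_new = (24.6/1)·ln(1.59/156) = -112.82 mV
ΔE = -112.82 − (-98.55) = -14.27 mV

-14 mV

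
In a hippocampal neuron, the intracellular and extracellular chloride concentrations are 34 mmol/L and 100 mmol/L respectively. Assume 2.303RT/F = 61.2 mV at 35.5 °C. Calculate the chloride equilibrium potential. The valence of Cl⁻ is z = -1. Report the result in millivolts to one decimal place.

-28.7 mV

E = (61.2/z) · log₁₀([Cl⁻]_out/[Cl⁻]_in) with z = -1.
For an anion, dividing by z = -1 reverses the sign.
= (61.2/-1) · log₁₀(100/34) = -61.20 · log₁₀(2.941)
= -61.20 · (0.4685) = -28.67 mV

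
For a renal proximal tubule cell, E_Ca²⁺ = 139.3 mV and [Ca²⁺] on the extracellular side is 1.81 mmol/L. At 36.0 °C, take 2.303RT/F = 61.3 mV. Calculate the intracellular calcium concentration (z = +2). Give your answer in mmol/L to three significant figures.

0.0000516 mmol/L

Nernst: E = (61.3/2) · log₁₀([out]/[in]), so log₁₀([out]/[in]) = 139.3 × 2 / 61.3 = 4.5449.
[out]/[in] = 10^(4.5449) = 3.506e+04.
[in] = 1.81 / 3.506e+04 = 5.162e-05 mmol/L.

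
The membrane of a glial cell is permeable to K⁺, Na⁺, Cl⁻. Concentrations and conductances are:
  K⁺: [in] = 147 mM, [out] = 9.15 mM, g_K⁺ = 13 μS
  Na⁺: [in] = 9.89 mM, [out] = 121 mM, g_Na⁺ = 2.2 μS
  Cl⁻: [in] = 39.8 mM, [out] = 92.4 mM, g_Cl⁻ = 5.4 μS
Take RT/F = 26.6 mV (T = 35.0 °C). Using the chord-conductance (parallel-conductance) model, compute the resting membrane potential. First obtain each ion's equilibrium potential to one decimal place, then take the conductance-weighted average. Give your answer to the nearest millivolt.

E_K⁺ = (26.6/1)·ln(9.15/147) = -73.9 mV
E_Na⁺ = (26.6/1)·ln(121/9.89) = 66.6 mV
E_Cl⁻ = (26.6/-1)·ln(92.4/39.8) = -22.4 mV
Vm = (Σ gᵢEᵢ)/(Σ gᵢ) = (13·-73.9 + 2.2·66.6 + 5.4·-22.4) / (13 + 2.2 + 5.4)
= -935.14 / 20.6 = -45.40 mV

-45 mV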